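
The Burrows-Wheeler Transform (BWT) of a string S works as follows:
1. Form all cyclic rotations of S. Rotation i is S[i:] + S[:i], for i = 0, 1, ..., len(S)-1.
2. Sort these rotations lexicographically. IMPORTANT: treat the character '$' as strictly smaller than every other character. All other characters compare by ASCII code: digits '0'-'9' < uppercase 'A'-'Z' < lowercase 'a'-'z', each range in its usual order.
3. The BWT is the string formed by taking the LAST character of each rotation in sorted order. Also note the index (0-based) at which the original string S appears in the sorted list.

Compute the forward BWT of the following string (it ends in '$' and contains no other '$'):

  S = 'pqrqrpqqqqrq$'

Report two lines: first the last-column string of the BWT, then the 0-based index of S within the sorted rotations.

Answer: qr$rpqqrqpqqq
2

Derivation:
All 13 rotations (rotation i = S[i:]+S[:i]):
  rot[0] = pqrqrpqqqqrq$
  rot[1] = qrqrpqqqqrq$p
  rot[2] = rqrpqqqqrq$pq
  rot[3] = qrpqqqqrq$pqr
  rot[4] = rpqqqqrq$pqrq
  rot[5] = pqqqqrq$pqrqr
  rot[6] = qqqqrq$pqrqrp
  rot[7] = qqqrq$pqrqrpq
  rot[8] = qqrq$pqrqrpqq
  rot[9] = qrq$pqrqrpqqq
  rot[10] = rq$pqrqrpqqqq
  rot[11] = q$pqrqrpqqqqr
  rot[12] = $pqrqrpqqqqrq
Sorted (with $ < everything):
  sorted[0] = $pqrqrpqqqqrq  (last char: 'q')
  sorted[1] = pqqqqrq$pqrqr  (last char: 'r')
  sorted[2] = pqrqrpqqqqrq$  (last char: '$')
  sorted[3] = q$pqrqrpqqqqr  (last char: 'r')
  sorted[4] = qqqqrq$pqrqrp  (last char: 'p')
  sorted[5] = qqqrq$pqrqrpq  (last char: 'q')
  sorted[6] = qqrq$pqrqrpqq  (last char: 'q')
  sorted[7] = qrpqqqqrq$pqr  (last char: 'r')
  sorted[8] = qrq$pqrqrpqqq  (last char: 'q')
  sorted[9] = qrqrpqqqqrq$p  (last char: 'p')
  sorted[10] = rpqqqqrq$pqrq  (last char: 'q')
  sorted[11] = rq$pqrqrpqqqq  (last char: 'q')
  sorted[12] = rqrpqqqqrq$pq  (last char: 'q')
Last column: qr$rpqqrqpqqq
Original string S is at sorted index 2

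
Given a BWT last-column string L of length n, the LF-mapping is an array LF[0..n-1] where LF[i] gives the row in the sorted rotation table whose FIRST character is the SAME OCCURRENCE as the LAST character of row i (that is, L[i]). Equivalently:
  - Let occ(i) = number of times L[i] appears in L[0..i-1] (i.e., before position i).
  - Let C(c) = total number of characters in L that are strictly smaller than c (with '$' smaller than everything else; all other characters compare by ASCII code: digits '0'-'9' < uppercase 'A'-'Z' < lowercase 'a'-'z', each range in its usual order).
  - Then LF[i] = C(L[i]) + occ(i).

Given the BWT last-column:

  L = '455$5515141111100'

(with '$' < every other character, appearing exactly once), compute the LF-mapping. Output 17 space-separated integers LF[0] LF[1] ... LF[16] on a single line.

Answer: 10 12 13 0 14 15 3 16 4 11 5 6 7 8 9 1 2

Derivation:
Char counts: '$':1, '0':2, '1':7, '4':2, '5':5
C (first-col start): C('$')=0, C('0')=1, C('1')=3, C('4')=10, C('5')=12
L[0]='4': occ=0, LF[0]=C('4')+0=10+0=10
L[1]='5': occ=0, LF[1]=C('5')+0=12+0=12
L[2]='5': occ=1, LF[2]=C('5')+1=12+1=13
L[3]='$': occ=0, LF[3]=C('$')+0=0+0=0
L[4]='5': occ=2, LF[4]=C('5')+2=12+2=14
L[5]='5': occ=3, LF[5]=C('5')+3=12+3=15
L[6]='1': occ=0, LF[6]=C('1')+0=3+0=3
L[7]='5': occ=4, LF[7]=C('5')+4=12+4=16
L[8]='1': occ=1, LF[8]=C('1')+1=3+1=4
L[9]='4': occ=1, LF[9]=C('4')+1=10+1=11
L[10]='1': occ=2, LF[10]=C('1')+2=3+2=5
L[11]='1': occ=3, LF[11]=C('1')+3=3+3=6
L[12]='1': occ=4, LF[12]=C('1')+4=3+4=7
L[13]='1': occ=5, LF[13]=C('1')+5=3+5=8
L[14]='1': occ=6, LF[14]=C('1')+6=3+6=9
L[15]='0': occ=0, LF[15]=C('0')+0=1+0=1
L[16]='0': occ=1, LF[16]=C('0')+1=1+1=2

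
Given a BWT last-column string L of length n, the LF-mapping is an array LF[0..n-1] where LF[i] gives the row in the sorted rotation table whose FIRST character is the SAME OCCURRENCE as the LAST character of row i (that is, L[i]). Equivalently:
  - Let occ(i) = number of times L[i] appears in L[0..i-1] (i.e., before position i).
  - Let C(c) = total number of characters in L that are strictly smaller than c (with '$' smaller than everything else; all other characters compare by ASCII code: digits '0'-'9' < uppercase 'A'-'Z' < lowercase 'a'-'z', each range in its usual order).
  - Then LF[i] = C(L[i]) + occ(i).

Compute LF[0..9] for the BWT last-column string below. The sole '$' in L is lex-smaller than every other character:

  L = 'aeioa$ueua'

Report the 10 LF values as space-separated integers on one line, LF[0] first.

Answer: 1 4 6 7 2 0 8 5 9 3

Derivation:
Char counts: '$':1, 'a':3, 'e':2, 'i':1, 'o':1, 'u':2
C (first-col start): C('$')=0, C('a')=1, C('e')=4, C('i')=6, C('o')=7, C('u')=8
L[0]='a': occ=0, LF[0]=C('a')+0=1+0=1
L[1]='e': occ=0, LF[1]=C('e')+0=4+0=4
L[2]='i': occ=0, LF[2]=C('i')+0=6+0=6
L[3]='o': occ=0, LF[3]=C('o')+0=7+0=7
L[4]='a': occ=1, LF[4]=C('a')+1=1+1=2
L[5]='$': occ=0, LF[5]=C('$')+0=0+0=0
L[6]='u': occ=0, LF[6]=C('u')+0=8+0=8
L[7]='e': occ=1, LF[7]=C('e')+1=4+1=5
L[8]='u': occ=1, LF[8]=C('u')+1=8+1=9
L[9]='a': occ=2, LF[9]=C('a')+2=1+2=3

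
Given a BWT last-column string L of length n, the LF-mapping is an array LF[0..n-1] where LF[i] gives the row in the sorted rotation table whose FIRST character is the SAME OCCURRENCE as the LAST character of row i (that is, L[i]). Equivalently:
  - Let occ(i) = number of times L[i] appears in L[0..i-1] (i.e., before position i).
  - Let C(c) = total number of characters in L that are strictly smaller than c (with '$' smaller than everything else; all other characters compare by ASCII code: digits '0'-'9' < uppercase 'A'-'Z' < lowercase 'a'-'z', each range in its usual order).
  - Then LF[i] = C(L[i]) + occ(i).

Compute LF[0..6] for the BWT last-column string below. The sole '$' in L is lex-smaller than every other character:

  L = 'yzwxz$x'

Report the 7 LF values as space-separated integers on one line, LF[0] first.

Answer: 4 5 1 2 6 0 3

Derivation:
Char counts: '$':1, 'w':1, 'x':2, 'y':1, 'z':2
C (first-col start): C('$')=0, C('w')=1, C('x')=2, C('y')=4, C('z')=5
L[0]='y': occ=0, LF[0]=C('y')+0=4+0=4
L[1]='z': occ=0, LF[1]=C('z')+0=5+0=5
L[2]='w': occ=0, LF[2]=C('w')+0=1+0=1
L[3]='x': occ=0, LF[3]=C('x')+0=2+0=2
L[4]='z': occ=1, LF[4]=C('z')+1=5+1=6
L[5]='$': occ=0, LF[5]=C('$')+0=0+0=0
L[6]='x': occ=1, LF[6]=C('x')+1=2+1=3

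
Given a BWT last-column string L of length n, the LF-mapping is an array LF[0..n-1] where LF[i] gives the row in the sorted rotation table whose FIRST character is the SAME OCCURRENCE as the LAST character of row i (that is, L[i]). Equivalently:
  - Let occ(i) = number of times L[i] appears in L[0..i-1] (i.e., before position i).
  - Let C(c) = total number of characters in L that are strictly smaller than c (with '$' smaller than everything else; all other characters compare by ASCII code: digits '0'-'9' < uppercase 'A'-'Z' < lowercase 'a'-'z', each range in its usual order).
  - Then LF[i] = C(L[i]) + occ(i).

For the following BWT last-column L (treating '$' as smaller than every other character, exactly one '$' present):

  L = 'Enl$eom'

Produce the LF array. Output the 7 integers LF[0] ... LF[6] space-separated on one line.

Char counts: '$':1, 'E':1, 'e':1, 'l':1, 'm':1, 'n':1, 'o':1
C (first-col start): C('$')=0, C('E')=1, C('e')=2, C('l')=3, C('m')=4, C('n')=5, C('o')=6
L[0]='E': occ=0, LF[0]=C('E')+0=1+0=1
L[1]='n': occ=0, LF[1]=C('n')+0=5+0=5
L[2]='l': occ=0, LF[2]=C('l')+0=3+0=3
L[3]='$': occ=0, LF[3]=C('$')+0=0+0=0
L[4]='e': occ=0, LF[4]=C('e')+0=2+0=2
L[5]='o': occ=0, LF[5]=C('o')+0=6+0=6
L[6]='m': occ=0, LF[6]=C('m')+0=4+0=4

Answer: 1 5 3 0 2 6 4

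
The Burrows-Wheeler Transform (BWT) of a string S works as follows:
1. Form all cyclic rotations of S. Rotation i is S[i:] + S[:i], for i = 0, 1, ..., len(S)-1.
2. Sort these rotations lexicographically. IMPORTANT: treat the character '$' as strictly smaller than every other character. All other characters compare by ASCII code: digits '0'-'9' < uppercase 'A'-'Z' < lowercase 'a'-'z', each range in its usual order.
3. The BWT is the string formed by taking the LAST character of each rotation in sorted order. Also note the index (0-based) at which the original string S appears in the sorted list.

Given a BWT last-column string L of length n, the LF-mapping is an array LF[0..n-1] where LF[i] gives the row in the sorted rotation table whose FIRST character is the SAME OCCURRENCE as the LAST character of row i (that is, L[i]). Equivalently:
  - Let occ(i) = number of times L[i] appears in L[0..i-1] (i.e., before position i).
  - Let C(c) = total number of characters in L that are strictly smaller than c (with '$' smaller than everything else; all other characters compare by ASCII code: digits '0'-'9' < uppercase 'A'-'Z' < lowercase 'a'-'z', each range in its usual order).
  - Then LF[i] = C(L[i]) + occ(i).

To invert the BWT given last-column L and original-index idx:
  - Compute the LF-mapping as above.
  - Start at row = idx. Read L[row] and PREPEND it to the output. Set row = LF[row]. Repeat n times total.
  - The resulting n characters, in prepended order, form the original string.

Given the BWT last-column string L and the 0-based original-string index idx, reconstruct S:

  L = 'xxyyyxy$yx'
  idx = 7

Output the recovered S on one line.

LF mapping: 1 2 5 6 7 3 8 0 9 4
Walk LF starting at row 7, prepending L[row]:
  step 1: row=7, L[7]='$', prepend. Next row=LF[7]=0
  step 2: row=0, L[0]='x', prepend. Next row=LF[0]=1
  step 3: row=1, L[1]='x', prepend. Next row=LF[1]=2
  step 4: row=2, L[2]='y', prepend. Next row=LF[2]=5
  step 5: row=5, L[5]='x', prepend. Next row=LF[5]=3
  step 6: row=3, L[3]='y', prepend. Next row=LF[3]=6
  step 7: row=6, L[6]='y', prepend. Next row=LF[6]=8
  step 8: row=8, L[8]='y', prepend. Next row=LF[8]=9
  step 9: row=9, L[9]='x', prepend. Next row=LF[9]=4
  step 10: row=4, L[4]='y', prepend. Next row=LF[4]=7
Reversed output: yxyyyxyxx$

Answer: yxyyyxyxx$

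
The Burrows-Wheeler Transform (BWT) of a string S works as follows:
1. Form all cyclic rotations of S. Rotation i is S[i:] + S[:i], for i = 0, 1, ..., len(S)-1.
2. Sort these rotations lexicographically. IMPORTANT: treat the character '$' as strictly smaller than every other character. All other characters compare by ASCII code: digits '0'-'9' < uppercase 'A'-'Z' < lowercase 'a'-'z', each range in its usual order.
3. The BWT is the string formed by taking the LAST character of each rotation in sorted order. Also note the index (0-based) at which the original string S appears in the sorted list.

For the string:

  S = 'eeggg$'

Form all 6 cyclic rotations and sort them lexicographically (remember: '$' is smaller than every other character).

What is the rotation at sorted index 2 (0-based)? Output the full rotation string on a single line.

Answer: eggg$e

Derivation:
All 6 rotations (rotation i = S[i:]+S[:i]):
  rot[0] = eeggg$
  rot[1] = eggg$e
  rot[2] = ggg$ee
  rot[3] = gg$eeg
  rot[4] = g$eegg
  rot[5] = $eeggg
Sorted (with $ < everything):
  sorted[0] = $eeggg
  sorted[1] = eeggg$
  sorted[2] = eggg$e
  sorted[3] = g$eegg
  sorted[4] = gg$eeg
  sorted[5] = ggg$ee
sorted[2] = eggg$e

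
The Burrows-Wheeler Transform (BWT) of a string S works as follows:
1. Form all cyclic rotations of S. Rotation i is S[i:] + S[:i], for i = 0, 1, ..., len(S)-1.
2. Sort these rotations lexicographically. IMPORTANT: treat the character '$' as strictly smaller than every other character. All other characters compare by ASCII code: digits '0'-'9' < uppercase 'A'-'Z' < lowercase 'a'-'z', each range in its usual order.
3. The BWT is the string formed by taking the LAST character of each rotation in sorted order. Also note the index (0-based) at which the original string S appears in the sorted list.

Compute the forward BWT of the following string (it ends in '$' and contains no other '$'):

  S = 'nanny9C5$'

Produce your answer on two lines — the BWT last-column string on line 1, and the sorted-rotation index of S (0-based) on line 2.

Answer: 5Cy9n$ann
5

Derivation:
All 9 rotations (rotation i = S[i:]+S[:i]):
  rot[0] = nanny9C5$
  rot[1] = anny9C5$n
  rot[2] = nny9C5$na
  rot[3] = ny9C5$nan
  rot[4] = y9C5$nann
  rot[5] = 9C5$nanny
  rot[6] = C5$nanny9
  rot[7] = 5$nanny9C
  rot[8] = $nanny9C5
Sorted (with $ < everything):
  sorted[0] = $nanny9C5  (last char: '5')
  sorted[1] = 5$nanny9C  (last char: 'C')
  sorted[2] = 9C5$nanny  (last char: 'y')
  sorted[3] = C5$nanny9  (last char: '9')
  sorted[4] = anny9C5$n  (last char: 'n')
  sorted[5] = nanny9C5$  (last char: '$')
  sorted[6] = nny9C5$na  (last char: 'a')
  sorted[7] = ny9C5$nan  (last char: 'n')
  sorted[8] = y9C5$nann  (last char: 'n')
Last column: 5Cy9n$ann
Original string S is at sorted index 5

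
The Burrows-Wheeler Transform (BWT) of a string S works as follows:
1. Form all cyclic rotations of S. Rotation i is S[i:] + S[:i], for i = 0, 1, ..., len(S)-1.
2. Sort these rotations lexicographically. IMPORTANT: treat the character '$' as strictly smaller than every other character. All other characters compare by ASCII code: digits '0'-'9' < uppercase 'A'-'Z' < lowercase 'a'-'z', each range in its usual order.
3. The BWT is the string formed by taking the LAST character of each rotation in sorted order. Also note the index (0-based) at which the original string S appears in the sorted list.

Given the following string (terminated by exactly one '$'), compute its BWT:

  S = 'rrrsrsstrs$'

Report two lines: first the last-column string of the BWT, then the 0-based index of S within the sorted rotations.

All 11 rotations (rotation i = S[i:]+S[:i]):
  rot[0] = rrrsrsstrs$
  rot[1] = rrsrsstrs$r
  rot[2] = rsrsstrs$rr
  rot[3] = srsstrs$rrr
  rot[4] = rsstrs$rrrs
  rot[5] = sstrs$rrrsr
  rot[6] = strs$rrrsrs
  rot[7] = trs$rrrsrss
  rot[8] = rs$rrrsrsst
  rot[9] = s$rrrsrsstr
  rot[10] = $rrrsrsstrs
Sorted (with $ < everything):
  sorted[0] = $rrrsrsstrs  (last char: 's')
  sorted[1] = rrrsrsstrs$  (last char: '$')
  sorted[2] = rrsrsstrs$r  (last char: 'r')
  sorted[3] = rs$rrrsrsst  (last char: 't')
  sorted[4] = rsrsstrs$rr  (last char: 'r')
  sorted[5] = rsstrs$rrrs  (last char: 's')
  sorted[6] = s$rrrsrsstr  (last char: 'r')
  sorted[7] = srsstrs$rrr  (last char: 'r')
  sorted[8] = sstrs$rrrsr  (last char: 'r')
  sorted[9] = strs$rrrsrs  (last char: 's')
  sorted[10] = trs$rrrsrss  (last char: 's')
Last column: s$rtrsrrrss
Original string S is at sorted index 1

Answer: s$rtrsrrrss
1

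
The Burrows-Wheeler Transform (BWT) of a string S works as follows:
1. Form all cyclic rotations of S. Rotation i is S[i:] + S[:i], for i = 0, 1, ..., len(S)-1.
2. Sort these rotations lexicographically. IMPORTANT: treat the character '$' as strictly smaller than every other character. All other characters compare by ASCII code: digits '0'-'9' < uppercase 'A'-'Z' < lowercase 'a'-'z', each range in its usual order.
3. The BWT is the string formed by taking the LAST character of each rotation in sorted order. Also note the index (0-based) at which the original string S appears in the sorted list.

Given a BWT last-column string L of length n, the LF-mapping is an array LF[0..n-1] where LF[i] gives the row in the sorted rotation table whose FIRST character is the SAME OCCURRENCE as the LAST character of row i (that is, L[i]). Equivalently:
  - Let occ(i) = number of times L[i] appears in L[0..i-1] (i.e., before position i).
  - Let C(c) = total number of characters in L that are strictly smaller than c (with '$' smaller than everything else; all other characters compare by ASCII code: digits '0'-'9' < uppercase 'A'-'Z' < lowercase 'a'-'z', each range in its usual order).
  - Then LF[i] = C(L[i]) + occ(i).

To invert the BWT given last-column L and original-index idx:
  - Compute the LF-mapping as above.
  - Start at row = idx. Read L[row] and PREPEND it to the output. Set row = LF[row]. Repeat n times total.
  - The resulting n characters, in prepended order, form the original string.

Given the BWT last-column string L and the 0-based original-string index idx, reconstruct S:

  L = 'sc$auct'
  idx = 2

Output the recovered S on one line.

Answer: cactus$

Derivation:
LF mapping: 4 2 0 1 6 3 5
Walk LF starting at row 2, prepending L[row]:
  step 1: row=2, L[2]='$', prepend. Next row=LF[2]=0
  step 2: row=0, L[0]='s', prepend. Next row=LF[0]=4
  step 3: row=4, L[4]='u', prepend. Next row=LF[4]=6
  step 4: row=6, L[6]='t', prepend. Next row=LF[6]=5
  step 5: row=5, L[5]='c', prepend. Next row=LF[5]=3
  step 6: row=3, L[3]='a', prepend. Next row=LF[3]=1
  step 7: row=1, L[1]='c', prepend. Next row=LF[1]=2
Reversed output: cactus$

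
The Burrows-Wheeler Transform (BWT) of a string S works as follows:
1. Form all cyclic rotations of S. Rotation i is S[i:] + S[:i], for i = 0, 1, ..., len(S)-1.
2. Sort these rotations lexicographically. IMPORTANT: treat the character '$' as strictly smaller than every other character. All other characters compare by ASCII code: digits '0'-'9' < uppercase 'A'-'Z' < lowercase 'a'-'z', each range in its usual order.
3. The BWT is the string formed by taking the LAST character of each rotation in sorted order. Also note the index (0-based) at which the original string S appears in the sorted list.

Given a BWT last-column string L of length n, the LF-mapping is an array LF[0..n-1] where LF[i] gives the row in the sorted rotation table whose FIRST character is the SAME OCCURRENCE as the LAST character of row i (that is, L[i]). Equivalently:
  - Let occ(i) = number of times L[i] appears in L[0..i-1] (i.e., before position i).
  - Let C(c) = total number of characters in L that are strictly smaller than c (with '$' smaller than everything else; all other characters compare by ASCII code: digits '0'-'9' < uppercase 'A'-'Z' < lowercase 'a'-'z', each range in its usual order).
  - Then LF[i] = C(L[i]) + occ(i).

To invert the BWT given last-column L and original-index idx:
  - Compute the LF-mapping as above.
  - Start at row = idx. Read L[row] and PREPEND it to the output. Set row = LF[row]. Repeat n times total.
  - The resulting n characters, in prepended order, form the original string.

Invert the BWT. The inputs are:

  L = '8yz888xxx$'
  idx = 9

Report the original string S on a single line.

LF mapping: 1 8 9 2 3 4 5 6 7 0
Walk LF starting at row 9, prepending L[row]:
  step 1: row=9, L[9]='$', prepend. Next row=LF[9]=0
  step 2: row=0, L[0]='8', prepend. Next row=LF[0]=1
  step 3: row=1, L[1]='y', prepend. Next row=LF[1]=8
  step 4: row=8, L[8]='x', prepend. Next row=LF[8]=7
  step 5: row=7, L[7]='x', prepend. Next row=LF[7]=6
  step 6: row=6, L[6]='x', prepend. Next row=LF[6]=5
  step 7: row=5, L[5]='8', prepend. Next row=LF[5]=4
  step 8: row=4, L[4]='8', prepend. Next row=LF[4]=3
  step 9: row=3, L[3]='8', prepend. Next row=LF[3]=2
  step 10: row=2, L[2]='z', prepend. Next row=LF[2]=9
Reversed output: z888xxxy8$

Answer: z888xxxy8$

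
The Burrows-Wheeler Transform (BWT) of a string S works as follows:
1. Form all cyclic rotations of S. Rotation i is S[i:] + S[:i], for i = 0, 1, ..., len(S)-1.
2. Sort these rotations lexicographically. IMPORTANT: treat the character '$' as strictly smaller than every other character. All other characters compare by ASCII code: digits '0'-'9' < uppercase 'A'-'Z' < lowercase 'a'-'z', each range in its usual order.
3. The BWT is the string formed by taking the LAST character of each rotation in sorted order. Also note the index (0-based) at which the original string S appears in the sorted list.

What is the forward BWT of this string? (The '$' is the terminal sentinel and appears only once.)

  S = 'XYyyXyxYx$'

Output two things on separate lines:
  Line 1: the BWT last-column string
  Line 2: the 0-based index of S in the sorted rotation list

Answer: x$yxXYyyXY
1

Derivation:
All 10 rotations (rotation i = S[i:]+S[:i]):
  rot[0] = XYyyXyxYx$
  rot[1] = YyyXyxYx$X
  rot[2] = yyXyxYx$XY
  rot[3] = yXyxYx$XYy
  rot[4] = XyxYx$XYyy
  rot[5] = yxYx$XYyyX
  rot[6] = xYx$XYyyXy
  rot[7] = Yx$XYyyXyx
  rot[8] = x$XYyyXyxY
  rot[9] = $XYyyXyxYx
Sorted (with $ < everything):
  sorted[0] = $XYyyXyxYx  (last char: 'x')
  sorted[1] = XYyyXyxYx$  (last char: '$')
  sorted[2] = XyxYx$XYyy  (last char: 'y')
  sorted[3] = Yx$XYyyXyx  (last char: 'x')
  sorted[4] = YyyXyxYx$X  (last char: 'X')
  sorted[5] = x$XYyyXyxY  (last char: 'Y')
  sorted[6] = xYx$XYyyXy  (last char: 'y')
  sorted[7] = yXyxYx$XYy  (last char: 'y')
  sorted[8] = yxYx$XYyyX  (last char: 'X')
  sorted[9] = yyXyxYx$XY  (last char: 'Y')
Last column: x$yxXYyyXY
Original string S is at sorted index 1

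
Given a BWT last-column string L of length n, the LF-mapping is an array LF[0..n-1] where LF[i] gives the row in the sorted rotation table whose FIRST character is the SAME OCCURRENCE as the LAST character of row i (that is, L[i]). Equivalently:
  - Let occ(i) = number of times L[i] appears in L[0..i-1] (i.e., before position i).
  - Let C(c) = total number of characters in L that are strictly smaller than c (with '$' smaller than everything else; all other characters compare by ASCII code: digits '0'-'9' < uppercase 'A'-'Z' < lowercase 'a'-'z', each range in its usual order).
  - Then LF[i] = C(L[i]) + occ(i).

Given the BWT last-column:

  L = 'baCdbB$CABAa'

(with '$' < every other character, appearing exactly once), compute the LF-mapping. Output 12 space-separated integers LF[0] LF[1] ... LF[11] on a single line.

Answer: 9 7 5 11 10 3 0 6 1 4 2 8

Derivation:
Char counts: '$':1, 'A':2, 'B':2, 'C':2, 'a':2, 'b':2, 'd':1
C (first-col start): C('$')=0, C('A')=1, C('B')=3, C('C')=5, C('a')=7, C('b')=9, C('d')=11
L[0]='b': occ=0, LF[0]=C('b')+0=9+0=9
L[1]='a': occ=0, LF[1]=C('a')+0=7+0=7
L[2]='C': occ=0, LF[2]=C('C')+0=5+0=5
L[3]='d': occ=0, LF[3]=C('d')+0=11+0=11
L[4]='b': occ=1, LF[4]=C('b')+1=9+1=10
L[5]='B': occ=0, LF[5]=C('B')+0=3+0=3
L[6]='$': occ=0, LF[6]=C('$')+0=0+0=0
L[7]='C': occ=1, LF[7]=C('C')+1=5+1=6
L[8]='A': occ=0, LF[8]=C('A')+0=1+0=1
L[9]='B': occ=1, LF[9]=C('B')+1=3+1=4
L[10]='A': occ=1, LF[10]=C('A')+1=1+1=2
L[11]='a': occ=1, LF[11]=C('a')+1=7+1=8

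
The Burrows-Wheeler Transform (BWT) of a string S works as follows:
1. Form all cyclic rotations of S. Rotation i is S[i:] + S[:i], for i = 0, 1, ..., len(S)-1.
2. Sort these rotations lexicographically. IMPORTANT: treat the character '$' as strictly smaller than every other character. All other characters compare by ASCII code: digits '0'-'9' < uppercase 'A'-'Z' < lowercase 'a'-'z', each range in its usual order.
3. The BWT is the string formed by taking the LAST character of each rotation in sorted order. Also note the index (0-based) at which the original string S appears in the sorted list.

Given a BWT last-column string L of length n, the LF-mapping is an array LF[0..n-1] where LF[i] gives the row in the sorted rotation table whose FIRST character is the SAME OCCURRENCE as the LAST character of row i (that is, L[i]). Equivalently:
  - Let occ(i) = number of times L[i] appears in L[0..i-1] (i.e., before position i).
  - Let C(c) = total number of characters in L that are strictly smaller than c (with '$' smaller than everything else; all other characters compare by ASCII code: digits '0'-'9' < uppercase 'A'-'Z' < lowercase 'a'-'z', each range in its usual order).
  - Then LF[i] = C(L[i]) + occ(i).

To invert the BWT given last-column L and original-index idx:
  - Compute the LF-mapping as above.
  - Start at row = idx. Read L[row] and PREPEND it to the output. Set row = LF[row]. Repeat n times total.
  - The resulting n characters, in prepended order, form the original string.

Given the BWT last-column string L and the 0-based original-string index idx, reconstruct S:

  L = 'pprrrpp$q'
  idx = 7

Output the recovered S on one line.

LF mapping: 1 2 6 7 8 3 4 0 5
Walk LF starting at row 7, prepending L[row]:
  step 1: row=7, L[7]='$', prepend. Next row=LF[7]=0
  step 2: row=0, L[0]='p', prepend. Next row=LF[0]=1
  step 3: row=1, L[1]='p', prepend. Next row=LF[1]=2
  step 4: row=2, L[2]='r', prepend. Next row=LF[2]=6
  step 5: row=6, L[6]='p', prepend. Next row=LF[6]=4
  step 6: row=4, L[4]='r', prepend. Next row=LF[4]=8
  step 7: row=8, L[8]='q', prepend. Next row=LF[8]=5
  step 8: row=5, L[5]='p', prepend. Next row=LF[5]=3
  step 9: row=3, L[3]='r', prepend. Next row=LF[3]=7
Reversed output: rpqrprpp$

Answer: rpqrprpp$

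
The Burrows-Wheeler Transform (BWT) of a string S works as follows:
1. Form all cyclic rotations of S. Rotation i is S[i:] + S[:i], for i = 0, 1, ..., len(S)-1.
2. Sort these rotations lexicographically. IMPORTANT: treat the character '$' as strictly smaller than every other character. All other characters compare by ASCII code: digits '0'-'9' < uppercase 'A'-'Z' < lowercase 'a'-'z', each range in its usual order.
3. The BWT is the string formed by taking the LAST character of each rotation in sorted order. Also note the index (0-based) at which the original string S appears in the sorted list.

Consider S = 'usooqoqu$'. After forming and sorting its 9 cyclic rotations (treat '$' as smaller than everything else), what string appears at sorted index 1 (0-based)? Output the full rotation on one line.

All 9 rotations (rotation i = S[i:]+S[:i]):
  rot[0] = usooqoqu$
  rot[1] = sooqoqu$u
  rot[2] = ooqoqu$us
  rot[3] = oqoqu$uso
  rot[4] = qoqu$usoo
  rot[5] = oqu$usooq
  rot[6] = qu$usooqo
  rot[7] = u$usooqoq
  rot[8] = $usooqoqu
Sorted (with $ < everything):
  sorted[0] = $usooqoqu
  sorted[1] = ooqoqu$us
  sorted[2] = oqoqu$uso
  sorted[3] = oqu$usooq
  sorted[4] = qoqu$usoo
  sorted[5] = qu$usooqo
  sorted[6] = sooqoqu$u
  sorted[7] = u$usooqoq
  sorted[8] = usooqoqu$
sorted[1] = ooqoqu$us

Answer: ooqoqu$us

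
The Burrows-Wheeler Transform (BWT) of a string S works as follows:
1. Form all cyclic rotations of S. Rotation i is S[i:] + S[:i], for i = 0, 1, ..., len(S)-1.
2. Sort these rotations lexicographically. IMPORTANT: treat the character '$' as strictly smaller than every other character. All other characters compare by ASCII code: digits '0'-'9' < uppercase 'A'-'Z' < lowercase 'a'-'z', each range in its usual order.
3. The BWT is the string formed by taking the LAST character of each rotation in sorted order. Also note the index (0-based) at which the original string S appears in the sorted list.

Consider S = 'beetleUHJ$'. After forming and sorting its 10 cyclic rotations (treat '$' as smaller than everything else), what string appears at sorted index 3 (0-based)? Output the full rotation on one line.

All 10 rotations (rotation i = S[i:]+S[:i]):
  rot[0] = beetleUHJ$
  rot[1] = eetleUHJ$b
  rot[2] = etleUHJ$be
  rot[3] = tleUHJ$bee
  rot[4] = leUHJ$beet
  rot[5] = eUHJ$beetl
  rot[6] = UHJ$beetle
  rot[7] = HJ$beetleU
  rot[8] = J$beetleUH
  rot[9] = $beetleUHJ
Sorted (with $ < everything):
  sorted[0] = $beetleUHJ
  sorted[1] = HJ$beetleU
  sorted[2] = J$beetleUH
  sorted[3] = UHJ$beetle
  sorted[4] = beetleUHJ$
  sorted[5] = eUHJ$beetl
  sorted[6] = eetleUHJ$b
  sorted[7] = etleUHJ$be
  sorted[8] = leUHJ$beet
  sorted[9] = tleUHJ$bee
sorted[3] = UHJ$beetle

Answer: UHJ$beetle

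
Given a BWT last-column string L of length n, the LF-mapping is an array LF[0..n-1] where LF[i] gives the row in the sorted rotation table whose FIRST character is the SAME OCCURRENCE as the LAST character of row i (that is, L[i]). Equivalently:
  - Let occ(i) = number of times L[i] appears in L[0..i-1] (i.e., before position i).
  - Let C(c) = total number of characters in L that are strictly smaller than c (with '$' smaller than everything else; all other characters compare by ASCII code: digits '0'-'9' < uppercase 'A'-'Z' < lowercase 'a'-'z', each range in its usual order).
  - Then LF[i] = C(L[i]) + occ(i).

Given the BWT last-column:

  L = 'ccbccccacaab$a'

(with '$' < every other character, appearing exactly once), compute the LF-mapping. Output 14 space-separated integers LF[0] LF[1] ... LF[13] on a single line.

Answer: 7 8 5 9 10 11 12 1 13 2 3 6 0 4

Derivation:
Char counts: '$':1, 'a':4, 'b':2, 'c':7
C (first-col start): C('$')=0, C('a')=1, C('b')=5, C('c')=7
L[0]='c': occ=0, LF[0]=C('c')+0=7+0=7
L[1]='c': occ=1, LF[1]=C('c')+1=7+1=8
L[2]='b': occ=0, LF[2]=C('b')+0=5+0=5
L[3]='c': occ=2, LF[3]=C('c')+2=7+2=9
L[4]='c': occ=3, LF[4]=C('c')+3=7+3=10
L[5]='c': occ=4, LF[5]=C('c')+4=7+4=11
L[6]='c': occ=5, LF[6]=C('c')+5=7+5=12
L[7]='a': occ=0, LF[7]=C('a')+0=1+0=1
L[8]='c': occ=6, LF[8]=C('c')+6=7+6=13
L[9]='a': occ=1, LF[9]=C('a')+1=1+1=2
L[10]='a': occ=2, LF[10]=C('a')+2=1+2=3
L[11]='b': occ=1, LF[11]=C('b')+1=5+1=6
L[12]='$': occ=0, LF[12]=C('$')+0=0+0=0
L[13]='a': occ=3, LF[13]=C('a')+3=1+3=4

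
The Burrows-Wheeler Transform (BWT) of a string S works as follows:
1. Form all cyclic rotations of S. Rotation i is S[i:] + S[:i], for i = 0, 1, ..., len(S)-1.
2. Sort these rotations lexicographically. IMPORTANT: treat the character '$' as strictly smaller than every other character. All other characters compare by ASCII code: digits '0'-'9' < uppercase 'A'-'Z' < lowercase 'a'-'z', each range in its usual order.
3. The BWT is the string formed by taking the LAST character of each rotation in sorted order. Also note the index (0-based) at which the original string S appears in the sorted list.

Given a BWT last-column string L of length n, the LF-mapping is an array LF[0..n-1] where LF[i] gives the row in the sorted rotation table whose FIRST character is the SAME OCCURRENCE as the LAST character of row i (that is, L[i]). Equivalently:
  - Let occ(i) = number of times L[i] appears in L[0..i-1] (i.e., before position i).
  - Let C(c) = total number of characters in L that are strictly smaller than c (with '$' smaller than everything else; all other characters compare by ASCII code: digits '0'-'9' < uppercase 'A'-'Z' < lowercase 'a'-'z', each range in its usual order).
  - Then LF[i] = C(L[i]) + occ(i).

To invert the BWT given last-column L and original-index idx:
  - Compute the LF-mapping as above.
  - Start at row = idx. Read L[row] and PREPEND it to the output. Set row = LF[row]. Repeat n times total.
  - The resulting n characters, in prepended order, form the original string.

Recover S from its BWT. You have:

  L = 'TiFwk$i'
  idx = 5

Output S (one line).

Answer: kiwiFT$

Derivation:
LF mapping: 2 3 1 6 5 0 4
Walk LF starting at row 5, prepending L[row]:
  step 1: row=5, L[5]='$', prepend. Next row=LF[5]=0
  step 2: row=0, L[0]='T', prepend. Next row=LF[0]=2
  step 3: row=2, L[2]='F', prepend. Next row=LF[2]=1
  step 4: row=1, L[1]='i', prepend. Next row=LF[1]=3
  step 5: row=3, L[3]='w', prepend. Next row=LF[3]=6
  step 6: row=6, L[6]='i', prepend. Next row=LF[6]=4
  step 7: row=4, L[4]='k', prepend. Next row=LF[4]=5
Reversed output: kiwiFT$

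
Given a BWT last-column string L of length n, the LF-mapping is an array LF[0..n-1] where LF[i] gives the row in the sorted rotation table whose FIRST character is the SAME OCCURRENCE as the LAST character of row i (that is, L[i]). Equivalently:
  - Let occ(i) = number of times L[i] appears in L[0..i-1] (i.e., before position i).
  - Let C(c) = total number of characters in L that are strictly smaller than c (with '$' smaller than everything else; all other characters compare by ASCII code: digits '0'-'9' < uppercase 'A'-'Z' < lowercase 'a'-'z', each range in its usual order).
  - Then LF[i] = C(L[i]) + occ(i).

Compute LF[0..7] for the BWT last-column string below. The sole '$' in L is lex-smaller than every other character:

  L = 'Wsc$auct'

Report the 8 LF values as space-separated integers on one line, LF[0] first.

Answer: 1 5 3 0 2 7 4 6

Derivation:
Char counts: '$':1, 'W':1, 'a':1, 'c':2, 's':1, 't':1, 'u':1
C (first-col start): C('$')=0, C('W')=1, C('a')=2, C('c')=3, C('s')=5, C('t')=6, C('u')=7
L[0]='W': occ=0, LF[0]=C('W')+0=1+0=1
L[1]='s': occ=0, LF[1]=C('s')+0=5+0=5
L[2]='c': occ=0, LF[2]=C('c')+0=3+0=3
L[3]='$': occ=0, LF[3]=C('$')+0=0+0=0
L[4]='a': occ=0, LF[4]=C('a')+0=2+0=2
L[5]='u': occ=0, LF[5]=C('u')+0=7+0=7
L[6]='c': occ=1, LF[6]=C('c')+1=3+1=4
L[7]='t': occ=0, LF[7]=C('t')+0=6+0=6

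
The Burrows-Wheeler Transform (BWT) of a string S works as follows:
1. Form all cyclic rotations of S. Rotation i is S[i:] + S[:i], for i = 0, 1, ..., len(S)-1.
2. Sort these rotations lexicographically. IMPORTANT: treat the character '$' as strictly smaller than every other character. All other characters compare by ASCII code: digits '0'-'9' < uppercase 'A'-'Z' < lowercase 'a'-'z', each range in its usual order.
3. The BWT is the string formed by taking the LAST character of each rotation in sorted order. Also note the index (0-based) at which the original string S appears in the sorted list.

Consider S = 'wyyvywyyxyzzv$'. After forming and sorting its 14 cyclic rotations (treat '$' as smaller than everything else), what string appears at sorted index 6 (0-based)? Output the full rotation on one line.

Answer: yvywyyxyzzv$wy

Derivation:
All 14 rotations (rotation i = S[i:]+S[:i]):
  rot[0] = wyyvywyyxyzzv$
  rot[1] = yyvywyyxyzzv$w
  rot[2] = yvywyyxyzzv$wy
  rot[3] = vywyyxyzzv$wyy
  rot[4] = ywyyxyzzv$wyyv
  rot[5] = wyyxyzzv$wyyvy
  rot[6] = yyxyzzv$wyyvyw
  rot[7] = yxyzzv$wyyvywy
  rot[8] = xyzzv$wyyvywyy
  rot[9] = yzzv$wyyvywyyx
  rot[10] = zzv$wyyvywyyxy
  rot[11] = zv$wyyvywyyxyz
  rot[12] = v$wyyvywyyxyzz
  rot[13] = $wyyvywyyxyzzv
Sorted (with $ < everything):
  sorted[0] = $wyyvywyyxyzzv
  sorted[1] = v$wyyvywyyxyzz
  sorted[2] = vywyyxyzzv$wyy
  sorted[3] = wyyvywyyxyzzv$
  sorted[4] = wyyxyzzv$wyyvy
  sorted[5] = xyzzv$wyyvywyy
  sorted[6] = yvywyyxyzzv$wy
  sorted[7] = ywyyxyzzv$wyyv
  sorted[8] = yxyzzv$wyyvywy
  sorted[9] = yyvywyyxyzzv$w
  sorted[10] = yyxyzzv$wyyvyw
  sorted[11] = yzzv$wyyvywyyx
  sorted[12] = zv$wyyvywyyxyz
  sorted[13] = zzv$wyyvywyyxy
sorted[6] = yvywyyxyzzv$wy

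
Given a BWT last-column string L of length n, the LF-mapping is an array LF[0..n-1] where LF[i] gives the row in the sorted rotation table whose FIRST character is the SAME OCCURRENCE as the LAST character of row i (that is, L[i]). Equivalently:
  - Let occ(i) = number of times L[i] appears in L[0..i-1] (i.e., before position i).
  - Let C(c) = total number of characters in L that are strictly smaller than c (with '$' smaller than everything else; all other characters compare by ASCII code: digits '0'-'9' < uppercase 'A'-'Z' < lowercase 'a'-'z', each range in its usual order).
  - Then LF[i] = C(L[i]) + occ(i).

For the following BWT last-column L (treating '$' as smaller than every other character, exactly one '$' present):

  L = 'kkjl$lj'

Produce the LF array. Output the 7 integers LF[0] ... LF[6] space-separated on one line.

Char counts: '$':1, 'j':2, 'k':2, 'l':2
C (first-col start): C('$')=0, C('j')=1, C('k')=3, C('l')=5
L[0]='k': occ=0, LF[0]=C('k')+0=3+0=3
L[1]='k': occ=1, LF[1]=C('k')+1=3+1=4
L[2]='j': occ=0, LF[2]=C('j')+0=1+0=1
L[3]='l': occ=0, LF[3]=C('l')+0=5+0=5
L[4]='$': occ=0, LF[4]=C('$')+0=0+0=0
L[5]='l': occ=1, LF[5]=C('l')+1=5+1=6
L[6]='j': occ=1, LF[6]=C('j')+1=1+1=2

Answer: 3 4 1 5 0 6 2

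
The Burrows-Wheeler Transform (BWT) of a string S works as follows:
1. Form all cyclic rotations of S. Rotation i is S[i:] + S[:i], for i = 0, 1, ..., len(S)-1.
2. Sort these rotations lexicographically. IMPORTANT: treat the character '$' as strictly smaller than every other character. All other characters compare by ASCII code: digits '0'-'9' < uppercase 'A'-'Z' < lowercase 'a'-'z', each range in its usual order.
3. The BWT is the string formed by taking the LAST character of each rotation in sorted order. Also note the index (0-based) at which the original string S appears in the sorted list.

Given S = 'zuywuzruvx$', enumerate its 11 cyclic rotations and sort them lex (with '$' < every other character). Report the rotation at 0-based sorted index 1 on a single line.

Answer: ruvx$zuywuz

Derivation:
All 11 rotations (rotation i = S[i:]+S[:i]):
  rot[0] = zuywuzruvx$
  rot[1] = uywuzruvx$z
  rot[2] = ywuzruvx$zu
  rot[3] = wuzruvx$zuy
  rot[4] = uzruvx$zuyw
  rot[5] = zruvx$zuywu
  rot[6] = ruvx$zuywuz
  rot[7] = uvx$zuywuzr
  rot[8] = vx$zuywuzru
  rot[9] = x$zuywuzruv
  rot[10] = $zuywuzruvx
Sorted (with $ < everything):
  sorted[0] = $zuywuzruvx
  sorted[1] = ruvx$zuywuz
  sorted[2] = uvx$zuywuzr
  sorted[3] = uywuzruvx$z
  sorted[4] = uzruvx$zuyw
  sorted[5] = vx$zuywuzru
  sorted[6] = wuzruvx$zuy
  sorted[7] = x$zuywuzruv
  sorted[8] = ywuzruvx$zu
  sorted[9] = zruvx$zuywu
  sorted[10] = zuywuzruvx$
sorted[1] = ruvx$zuywuz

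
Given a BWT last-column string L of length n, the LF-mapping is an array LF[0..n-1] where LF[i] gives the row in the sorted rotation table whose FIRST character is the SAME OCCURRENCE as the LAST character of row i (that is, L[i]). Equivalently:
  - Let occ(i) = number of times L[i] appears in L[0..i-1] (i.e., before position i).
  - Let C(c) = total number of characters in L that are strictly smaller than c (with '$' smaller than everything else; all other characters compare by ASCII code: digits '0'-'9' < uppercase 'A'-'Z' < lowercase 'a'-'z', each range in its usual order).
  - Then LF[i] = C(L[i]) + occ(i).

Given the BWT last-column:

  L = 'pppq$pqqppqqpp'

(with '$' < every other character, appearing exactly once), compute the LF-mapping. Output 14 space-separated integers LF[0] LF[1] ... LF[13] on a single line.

Char counts: '$':1, 'p':8, 'q':5
C (first-col start): C('$')=0, C('p')=1, C('q')=9
L[0]='p': occ=0, LF[0]=C('p')+0=1+0=1
L[1]='p': occ=1, LF[1]=C('p')+1=1+1=2
L[2]='p': occ=2, LF[2]=C('p')+2=1+2=3
L[3]='q': occ=0, LF[3]=C('q')+0=9+0=9
L[4]='$': occ=0, LF[4]=C('$')+0=0+0=0
L[5]='p': occ=3, LF[5]=C('p')+3=1+3=4
L[6]='q': occ=1, LF[6]=C('q')+1=9+1=10
L[7]='q': occ=2, LF[7]=C('q')+2=9+2=11
L[8]='p': occ=4, LF[8]=C('p')+4=1+4=5
L[9]='p': occ=5, LF[9]=C('p')+5=1+5=6
L[10]='q': occ=3, LF[10]=C('q')+3=9+3=12
L[11]='q': occ=4, LF[11]=C('q')+4=9+4=13
L[12]='p': occ=6, LF[12]=C('p')+6=1+6=7
L[13]='p': occ=7, LF[13]=C('p')+7=1+7=8

Answer: 1 2 3 9 0 4 10 11 5 6 12 13 7 8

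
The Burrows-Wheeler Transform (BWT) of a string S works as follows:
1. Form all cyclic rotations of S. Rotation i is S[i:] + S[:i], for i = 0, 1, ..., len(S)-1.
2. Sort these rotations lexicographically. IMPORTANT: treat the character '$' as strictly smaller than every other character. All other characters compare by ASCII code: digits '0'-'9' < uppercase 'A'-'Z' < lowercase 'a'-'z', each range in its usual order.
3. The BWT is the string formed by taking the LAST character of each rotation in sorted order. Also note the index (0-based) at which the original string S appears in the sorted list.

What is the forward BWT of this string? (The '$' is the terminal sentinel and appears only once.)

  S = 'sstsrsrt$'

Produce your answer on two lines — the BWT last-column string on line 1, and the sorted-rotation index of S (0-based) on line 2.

All 9 rotations (rotation i = S[i:]+S[:i]):
  rot[0] = sstsrsrt$
  rot[1] = stsrsrt$s
  rot[2] = tsrsrt$ss
  rot[3] = srsrt$sst
  rot[4] = rsrt$ssts
  rot[5] = srt$sstsr
  rot[6] = rt$sstsrs
  rot[7] = t$sstsrsr
  rot[8] = $sstsrsrt
Sorted (with $ < everything):
  sorted[0] = $sstsrsrt  (last char: 't')
  sorted[1] = rsrt$ssts  (last char: 's')
  sorted[2] = rt$sstsrs  (last char: 's')
  sorted[3] = srsrt$sst  (last char: 't')
  sorted[4] = srt$sstsr  (last char: 'r')
  sorted[5] = sstsrsrt$  (last char: '$')
  sorted[6] = stsrsrt$s  (last char: 's')
  sorted[7] = t$sstsrsr  (last char: 'r')
  sorted[8] = tsrsrt$ss  (last char: 's')
Last column: tsstr$srs
Original string S is at sorted index 5

Answer: tsstr$srs
5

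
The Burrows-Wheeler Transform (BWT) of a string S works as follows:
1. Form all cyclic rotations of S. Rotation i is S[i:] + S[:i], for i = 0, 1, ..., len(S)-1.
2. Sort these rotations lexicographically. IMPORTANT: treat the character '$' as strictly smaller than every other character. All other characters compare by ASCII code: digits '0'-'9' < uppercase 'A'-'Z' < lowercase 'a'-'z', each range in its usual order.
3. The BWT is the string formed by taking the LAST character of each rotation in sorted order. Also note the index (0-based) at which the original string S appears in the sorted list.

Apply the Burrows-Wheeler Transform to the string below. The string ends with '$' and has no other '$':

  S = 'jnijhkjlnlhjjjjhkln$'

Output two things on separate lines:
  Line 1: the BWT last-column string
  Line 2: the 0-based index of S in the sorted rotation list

All 20 rotations (rotation i = S[i:]+S[:i]):
  rot[0] = jnijhkjlnlhjjjjhkln$
  rot[1] = nijhkjlnlhjjjjhkln$j
  rot[2] = ijhkjlnlhjjjjhkln$jn
  rot[3] = jhkjlnlhjjjjhkln$jni
  rot[4] = hkjlnlhjjjjhkln$jnij
  rot[5] = kjlnlhjjjjhkln$jnijh
  rot[6] = jlnlhjjjjhkln$jnijhk
  rot[7] = lnlhjjjjhkln$jnijhkj
  rot[8] = nlhjjjjhkln$jnijhkjl
  rot[9] = lhjjjjhkln$jnijhkjln
  rot[10] = hjjjjhkln$jnijhkjlnl
  rot[11] = jjjjhkln$jnijhkjlnlh
  rot[12] = jjjhkln$jnijhkjlnlhj
  rot[13] = jjhkln$jnijhkjlnlhjj
  rot[14] = jhkln$jnijhkjlnlhjjj
  rot[15] = hkln$jnijhkjlnlhjjjj
  rot[16] = kln$jnijhkjlnlhjjjjh
  rot[17] = ln$jnijhkjlnlhjjjjhk
  rot[18] = n$jnijhkjlnlhjjjjhkl
  rot[19] = $jnijhkjlnlhjjjjhkln
Sorted (with $ < everything):
  sorted[0] = $jnijhkjlnlhjjjjhkln  (last char: 'n')
  sorted[1] = hjjjjhkln$jnijhkjlnl  (last char: 'l')
  sorted[2] = hkjlnlhjjjjhkln$jnij  (last char: 'j')
  sorted[3] = hkln$jnijhkjlnlhjjjj  (last char: 'j')
  sorted[4] = ijhkjlnlhjjjjhkln$jn  (last char: 'n')
  sorted[5] = jhkjlnlhjjjjhkln$jni  (last char: 'i')
  sorted[6] = jhkln$jnijhkjlnlhjjj  (last char: 'j')
  sorted[7] = jjhkln$jnijhkjlnlhjj  (last char: 'j')
  sorted[8] = jjjhkln$jnijhkjlnlhj  (last char: 'j')
  sorted[9] = jjjjhkln$jnijhkjlnlh  (last char: 'h')
  sorted[10] = jlnlhjjjjhkln$jnijhk  (last char: 'k')
  sorted[11] = jnijhkjlnlhjjjjhkln$  (last char: '$')
  sorted[12] = kjlnlhjjjjhkln$jnijh  (last char: 'h')
  sorted[13] = kln$jnijhkjlnlhjjjjh  (last char: 'h')
  sorted[14] = lhjjjjhkln$jnijhkjln  (last char: 'n')
  sorted[15] = ln$jnijhkjlnlhjjjjhk  (last char: 'k')
  sorted[16] = lnlhjjjjhkln$jnijhkj  (last char: 'j')
  sorted[17] = n$jnijhkjlnlhjjjjhkl  (last char: 'l')
  sorted[18] = nijhkjlnlhjjjjhkln$j  (last char: 'j')
  sorted[19] = nlhjjjjhkln$jnijhkjl  (last char: 'l')
Last column: nljjnijjjhk$hhnkjljl
Original string S is at sorted index 11

Answer: nljjnijjjhk$hhnkjljl
11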